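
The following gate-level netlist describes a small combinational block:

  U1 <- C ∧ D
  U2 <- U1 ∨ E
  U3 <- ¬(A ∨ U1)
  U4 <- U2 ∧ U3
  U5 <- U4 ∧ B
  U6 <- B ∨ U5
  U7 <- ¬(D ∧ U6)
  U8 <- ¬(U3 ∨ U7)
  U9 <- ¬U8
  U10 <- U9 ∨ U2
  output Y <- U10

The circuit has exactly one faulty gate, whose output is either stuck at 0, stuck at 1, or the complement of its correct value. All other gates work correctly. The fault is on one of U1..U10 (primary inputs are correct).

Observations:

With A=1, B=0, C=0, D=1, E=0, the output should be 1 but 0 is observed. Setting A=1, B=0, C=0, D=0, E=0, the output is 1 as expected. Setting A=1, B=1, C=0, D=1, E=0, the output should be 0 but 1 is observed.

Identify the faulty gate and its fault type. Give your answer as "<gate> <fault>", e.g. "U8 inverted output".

U6 inverted output

Fault-free values for test 1 (A=1, B=0, C=0, D=1, E=0): U1=0, U2=0, U3=0, U4=0, U5=0, U6=0, U7=1, U8=0, U9=1, U10=1, giving Y=1. Observed 0.
Test 1: faults giving observed 0 are {U5 stuck-at-1, U5 inverted output, U6 stuck-at-1, U6 inverted output, U7 stuck-at-0, U7 inverted output, U8 stuck-at-1, U8 inverted output, U9 stuck-at-0, U9 inverted output, U10 stuck-at-0, U10 inverted output}.
Test 2 (A=1, B=0, C=0, D=0, E=0): fault-free U1=0, U2=0, U3=0, U4=0, U5=0, U6=0, U7=1, U8=0, U9=1, U10=1 → 1; observed 1. Eliminates U7 stuck-at-0, U7 inverted output, U8 stuck-at-1, U8 inverted output, U9 stuck-at-0, U9 inverted output, U10 stuck-at-0, U10 inverted output.
Test 3 (A=1, B=1, C=0, D=1, E=0): fault-free U1=0, U2=0, U3=0, U4=0, U5=0, U6=1, U7=0, U8=1, U9=0, U10=0 → 0; observed 1. Eliminates U5 stuck-at-1, U5 inverted output, U6 stuck-at-1.
Only U6 inverted output is consistent with every test.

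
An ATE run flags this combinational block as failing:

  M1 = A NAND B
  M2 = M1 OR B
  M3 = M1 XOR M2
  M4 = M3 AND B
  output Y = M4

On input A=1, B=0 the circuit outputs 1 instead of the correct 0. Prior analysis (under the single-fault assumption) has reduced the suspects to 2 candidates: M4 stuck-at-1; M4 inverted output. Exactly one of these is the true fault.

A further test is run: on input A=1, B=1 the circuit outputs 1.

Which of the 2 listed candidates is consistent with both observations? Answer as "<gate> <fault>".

Evaluate each candidate on input A=1, B=1:
  M4 stuck-at-1: M1=0, M2=1, M3=1, M4=1 [stuck-at-1] → 1 — matches
  M4 inverted output: M1=0, M2=1, M3=1, M4=0 [inverted output] → 0 — eliminated
Only M4 stuck-at-1 reproduces the observed 1.

M4 stuck-at-1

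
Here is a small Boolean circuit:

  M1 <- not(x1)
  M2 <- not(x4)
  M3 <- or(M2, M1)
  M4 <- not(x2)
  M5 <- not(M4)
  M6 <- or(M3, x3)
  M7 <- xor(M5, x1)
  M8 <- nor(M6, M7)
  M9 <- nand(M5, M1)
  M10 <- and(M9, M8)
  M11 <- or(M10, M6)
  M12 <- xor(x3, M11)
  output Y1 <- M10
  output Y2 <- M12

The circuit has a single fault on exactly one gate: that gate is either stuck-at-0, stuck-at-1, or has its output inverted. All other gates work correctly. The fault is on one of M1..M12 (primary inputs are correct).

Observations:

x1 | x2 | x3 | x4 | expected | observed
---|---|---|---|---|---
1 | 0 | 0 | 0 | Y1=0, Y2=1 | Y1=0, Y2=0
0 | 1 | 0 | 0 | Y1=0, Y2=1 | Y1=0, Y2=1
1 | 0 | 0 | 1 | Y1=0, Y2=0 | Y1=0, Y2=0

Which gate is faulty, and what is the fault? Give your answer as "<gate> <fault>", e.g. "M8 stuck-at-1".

M2 stuck-at-0

Fault-free values for test 1 (x1=1, x2=0, x3=0, x4=0): M1=0, M2=1, M3=1, M4=1, M5=0, M6=1, M7=1, M8=0, M9=1, M10=0, M11=1, M12=1, giving Y1=0, Y2=1. Observed Y1=0, Y2=0.
Test 1: faults giving observed Y1=0, Y2=0 are {M2 stuck-at-0, M2 inverted output, M3 stuck-at-0, M3 inverted output, M6 stuck-at-0, M6 inverted output, M11 stuck-at-0, M11 inverted output, M12 stuck-at-0, M12 inverted output}.
Test 2 (x1=0, x2=1, x3=0, x4=0): fault-free M1=1, M2=1, M3=1, M4=0, M5=1, M6=1, M7=1, M8=0, M9=0, M10=0, M11=1, M12=1 → Y1=0, Y2=1; observed Y1=0, Y2=1. Eliminates M3 stuck-at-0, M3 inverted output, M6 stuck-at-0, M6 inverted output, M11 stuck-at-0, M11 inverted output, M12 stuck-at-0, M12 inverted output.
Test 3 (x1=1, x2=0, x3=0, x4=1): fault-free M1=0, M2=0, M3=0, M4=1, M5=0, M6=0, M7=1, M8=0, M9=1, M10=0, M11=0, M12=0 → Y1=0, Y2=0; observed Y1=0, Y2=0. Eliminates M2 inverted output.
Only M2 stuck-at-0 is consistent with every test.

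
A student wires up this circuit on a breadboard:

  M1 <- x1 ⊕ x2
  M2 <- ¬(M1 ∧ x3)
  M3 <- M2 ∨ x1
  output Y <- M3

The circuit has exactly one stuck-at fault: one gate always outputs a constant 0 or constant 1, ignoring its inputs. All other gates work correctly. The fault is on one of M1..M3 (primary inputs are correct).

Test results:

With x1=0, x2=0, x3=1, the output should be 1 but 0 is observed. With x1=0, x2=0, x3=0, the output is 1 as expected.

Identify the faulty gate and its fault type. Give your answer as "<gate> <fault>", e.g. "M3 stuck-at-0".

M1 stuck-at-1

Fault-free values for test 1 (x1=0, x2=0, x3=1): M1=0, M2=1, M3=1, giving Y=1. Observed 0.
Test 1: faults giving observed 0 are {M1 stuck-at-1, M2 stuck-at-0, M3 stuck-at-0}.
Test 2 (x1=0, x2=0, x3=0): fault-free M1=0, M2=1, M3=1 → 1; observed 1. Eliminates M2 stuck-at-0, M3 stuck-at-0.
Only M1 stuck-at-1 is consistent with every test.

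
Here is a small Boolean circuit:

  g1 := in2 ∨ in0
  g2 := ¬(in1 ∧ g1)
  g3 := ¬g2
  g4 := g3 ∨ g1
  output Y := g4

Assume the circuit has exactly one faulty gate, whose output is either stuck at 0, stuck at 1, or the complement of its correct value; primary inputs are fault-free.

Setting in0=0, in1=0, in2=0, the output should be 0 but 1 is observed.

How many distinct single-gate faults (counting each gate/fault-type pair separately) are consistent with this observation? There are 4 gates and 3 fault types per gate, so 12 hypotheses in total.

Fault-free: g1=0, g2=1, g3=0, g4=0 → 0. Observed 1.
  g1 stuck-at-0: output 0 ✗
  g1 stuck-at-1: output 1 ✓
  g1 inverted output: output 1 ✓
  g2 stuck-at-0: output 1 ✓
  g2 stuck-at-1: output 0 ✗
  g2 inverted output: output 1 ✓
  g3 stuck-at-0: output 0 ✗
  g3 stuck-at-1: output 1 ✓
  g3 inverted output: output 1 ✓
  g4 stuck-at-0: output 0 ✗
  g4 stuck-at-1: output 1 ✓
  g4 inverted output: output 1 ✓
Consistent faults: {g1 stuck-at-1, g1 inverted output, g2 stuck-at-0, g2 inverted output, g3 stuck-at-1, g3 inverted output, g4 stuck-at-1, g4 inverted output} — 8 in all.

8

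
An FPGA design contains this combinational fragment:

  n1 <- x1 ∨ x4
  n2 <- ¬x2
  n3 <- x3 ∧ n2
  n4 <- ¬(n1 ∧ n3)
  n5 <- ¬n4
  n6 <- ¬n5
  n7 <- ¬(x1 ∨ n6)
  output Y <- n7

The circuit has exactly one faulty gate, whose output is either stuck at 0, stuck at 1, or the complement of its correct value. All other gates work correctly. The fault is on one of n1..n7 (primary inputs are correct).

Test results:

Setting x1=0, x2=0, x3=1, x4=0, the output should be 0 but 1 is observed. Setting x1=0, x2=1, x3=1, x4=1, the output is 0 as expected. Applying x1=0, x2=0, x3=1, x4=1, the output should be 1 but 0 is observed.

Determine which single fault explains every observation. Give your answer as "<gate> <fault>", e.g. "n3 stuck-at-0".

Fault-free values for test 1 (x1=0, x2=0, x3=1, x4=0): n1=0, n2=1, n3=1, n4=1, n5=0, n6=1, n7=0, giving Y=0. Observed 1.
Test 1: faults giving observed 1 are {n1 stuck-at-1, n1 inverted output, n4 stuck-at-0, n4 inverted output, n5 stuck-at-1, n5 inverted output, n6 stuck-at-0, n6 inverted output, n7 stuck-at-1, n7 inverted output}.
Test 2 (x1=0, x2=1, x3=1, x4=1): fault-free n1=1, n2=0, n3=0, n4=1, n5=0, n6=1, n7=0 → 0; observed 0. Eliminates n4 stuck-at-0, n4 inverted output, n5 stuck-at-1, n5 inverted output, n6 stuck-at-0, n6 inverted output, n7 stuck-at-1, n7 inverted output.
Test 3 (x1=0, x2=0, x3=1, x4=1): fault-free n1=1, n2=1, n3=1, n4=0, n5=1, n6=0, n7=1 → 1; observed 0. Eliminates n1 stuck-at-1.
Only n1 inverted output is consistent with every test.

n1 inverted output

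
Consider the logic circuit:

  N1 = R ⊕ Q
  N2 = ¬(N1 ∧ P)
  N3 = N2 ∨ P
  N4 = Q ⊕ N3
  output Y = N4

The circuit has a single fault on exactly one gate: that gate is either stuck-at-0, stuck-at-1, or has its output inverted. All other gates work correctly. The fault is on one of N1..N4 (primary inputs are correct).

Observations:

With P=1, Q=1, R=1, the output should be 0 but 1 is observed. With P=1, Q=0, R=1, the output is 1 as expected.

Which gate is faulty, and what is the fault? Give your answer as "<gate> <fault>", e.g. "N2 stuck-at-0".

N4 stuck-at-1

Fault-free values for test 1 (P=1, Q=1, R=1): N1=0, N2=1, N3=1, N4=0, giving Y=0. Observed 1.
Test 1: faults giving observed 1 are {N3 stuck-at-0, N3 inverted output, N4 stuck-at-1, N4 inverted output}.
Test 2 (P=1, Q=0, R=1): fault-free N1=1, N2=0, N3=1, N4=1 → 1; observed 1. Eliminates N3 stuck-at-0, N3 inverted output, N4 inverted output.
Only N4 stuck-at-1 is consistent with every test.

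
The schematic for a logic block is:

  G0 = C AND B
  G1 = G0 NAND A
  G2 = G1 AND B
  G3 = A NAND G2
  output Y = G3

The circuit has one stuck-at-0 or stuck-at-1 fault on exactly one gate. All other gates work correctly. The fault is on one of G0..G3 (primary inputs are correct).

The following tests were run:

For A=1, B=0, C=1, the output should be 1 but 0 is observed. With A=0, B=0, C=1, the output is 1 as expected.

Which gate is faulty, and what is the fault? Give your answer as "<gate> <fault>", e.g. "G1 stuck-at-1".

Fault-free values for test 1 (A=1, B=0, C=1): G0=0, G1=1, G2=0, G3=1, giving Y=1. Observed 0.
Test 1: faults giving observed 0 are {G2 stuck-at-1, G3 stuck-at-0}.
Test 2 (A=0, B=0, C=1): fault-free G0=0, G1=1, G2=0, G3=1 → 1; observed 1. Eliminates G3 stuck-at-0.
Only G2 stuck-at-1 is consistent with every test.

G2 stuck-at-1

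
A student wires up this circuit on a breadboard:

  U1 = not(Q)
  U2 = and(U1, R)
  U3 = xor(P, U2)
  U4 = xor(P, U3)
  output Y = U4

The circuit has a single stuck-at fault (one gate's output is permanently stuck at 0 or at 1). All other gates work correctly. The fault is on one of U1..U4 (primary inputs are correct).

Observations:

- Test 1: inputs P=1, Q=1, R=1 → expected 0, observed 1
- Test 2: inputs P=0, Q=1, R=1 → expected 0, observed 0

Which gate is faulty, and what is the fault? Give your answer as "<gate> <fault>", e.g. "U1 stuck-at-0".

Fault-free values for test 1 (P=1, Q=1, R=1): U1=0, U2=0, U3=1, U4=0, giving Y=0. Observed 1.
Test 1: faults giving observed 1 are {U1 stuck-at-1, U2 stuck-at-1, U3 stuck-at-0, U4 stuck-at-1}.
Test 2 (P=0, Q=1, R=1): fault-free U1=0, U2=0, U3=0, U4=0 → 0; observed 0. Eliminates U1 stuck-at-1, U2 stuck-at-1, U4 stuck-at-1.
Only U3 stuck-at-0 is consistent with every test.

U3 stuck-at-0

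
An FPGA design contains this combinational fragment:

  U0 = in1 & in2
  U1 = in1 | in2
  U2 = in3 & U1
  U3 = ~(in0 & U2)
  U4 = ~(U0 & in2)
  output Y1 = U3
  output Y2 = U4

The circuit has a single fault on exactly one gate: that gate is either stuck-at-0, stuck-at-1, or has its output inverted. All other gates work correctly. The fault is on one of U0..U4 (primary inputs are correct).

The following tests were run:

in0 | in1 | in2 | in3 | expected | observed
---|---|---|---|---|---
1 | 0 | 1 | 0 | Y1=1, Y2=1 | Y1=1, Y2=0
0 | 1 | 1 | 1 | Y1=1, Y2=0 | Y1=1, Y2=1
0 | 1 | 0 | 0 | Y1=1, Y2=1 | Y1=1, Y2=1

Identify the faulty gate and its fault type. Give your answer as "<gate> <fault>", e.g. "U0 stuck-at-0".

Fault-free values for test 1 (in0=1, in1=0, in2=1, in3=0): U0=0, U1=1, U2=0, U3=1, U4=1, giving Y1=1, Y2=1. Observed Y1=1, Y2=0.
Test 1: faults giving observed Y1=1, Y2=0 are {U0 stuck-at-1, U0 inverted output, U4 stuck-at-0, U4 inverted output}.
Test 2 (in0=0, in1=1, in2=1, in3=1): fault-free U0=1, U1=1, U2=1, U3=1, U4=0 → Y1=1, Y2=0; observed Y1=1, Y2=1. Eliminates U0 stuck-at-1, U4 stuck-at-0.
Test 3 (in0=0, in1=1, in2=0, in3=0): fault-free U0=0, U1=1, U2=0, U3=1, U4=1 → Y1=1, Y2=1; observed Y1=1, Y2=1. Eliminates U4 inverted output.
Only U0 inverted output is consistent with every test.

U0 inverted output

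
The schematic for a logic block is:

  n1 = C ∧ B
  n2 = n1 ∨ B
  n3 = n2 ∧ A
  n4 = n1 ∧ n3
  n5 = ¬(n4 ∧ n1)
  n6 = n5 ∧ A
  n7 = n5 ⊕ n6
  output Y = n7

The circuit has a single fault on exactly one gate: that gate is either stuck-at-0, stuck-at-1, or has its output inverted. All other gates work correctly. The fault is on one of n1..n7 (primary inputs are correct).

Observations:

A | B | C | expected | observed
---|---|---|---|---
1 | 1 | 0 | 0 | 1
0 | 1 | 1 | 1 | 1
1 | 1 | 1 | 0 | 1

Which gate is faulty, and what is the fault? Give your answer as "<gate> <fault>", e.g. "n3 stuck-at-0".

Fault-free values for test 1 (A=1, B=1, C=0): n1=0, n2=1, n3=1, n4=0, n5=1, n6=1, n7=0, giving Y=0. Observed 1.
Test 1: faults giving observed 1 are {n6 stuck-at-0, n6 inverted output, n7 stuck-at-1, n7 inverted output}.
Test 2 (A=0, B=1, C=1): fault-free n1=1, n2=1, n3=0, n4=0, n5=1, n6=0, n7=1 → 1; observed 1. Eliminates n6 inverted output, n7 inverted output.
Test 3 (A=1, B=1, C=1): fault-free n1=1, n2=1, n3=1, n4=1, n5=0, n6=0, n7=0 → 0; observed 1. Eliminates n6 stuck-at-0.
Only n7 stuck-at-1 is consistent with every test.

n7 stuck-at-1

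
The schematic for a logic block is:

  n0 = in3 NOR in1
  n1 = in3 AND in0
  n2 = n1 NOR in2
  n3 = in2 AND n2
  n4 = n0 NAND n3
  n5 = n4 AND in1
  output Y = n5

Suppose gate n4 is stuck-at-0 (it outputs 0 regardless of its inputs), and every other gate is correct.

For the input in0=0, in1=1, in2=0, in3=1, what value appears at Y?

Propagate with n4 forced: n0=0, n1=0, n2=1, n3=0, n4=0 [stuck-at-0], n5=0.
So Y = 0. (Without the fault it would be 1.)

0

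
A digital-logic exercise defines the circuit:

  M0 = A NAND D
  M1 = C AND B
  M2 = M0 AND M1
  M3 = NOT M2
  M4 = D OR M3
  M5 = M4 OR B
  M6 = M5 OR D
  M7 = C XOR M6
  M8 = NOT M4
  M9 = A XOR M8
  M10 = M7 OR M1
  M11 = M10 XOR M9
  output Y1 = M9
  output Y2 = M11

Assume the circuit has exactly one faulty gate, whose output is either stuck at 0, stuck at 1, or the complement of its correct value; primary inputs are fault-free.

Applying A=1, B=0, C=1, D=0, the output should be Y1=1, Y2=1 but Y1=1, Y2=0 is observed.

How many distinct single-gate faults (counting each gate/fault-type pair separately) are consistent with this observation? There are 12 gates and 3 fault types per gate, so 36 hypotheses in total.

10

Fault-free: M0=1, M1=0, M2=0, M3=1, M4=1, M5=1, M6=1, M7=0, M8=0, M9=1, M10=0, M11=1 → Y1=1, Y2=1. Observed Y1=1, Y2=0.
  M0: none of the 3 fault types match ✗
  M1: none of the 3 fault types match ✗
  M2: none of the 3 fault types match ✗
  M3: none of the 3 fault types match ✗
  M4: none of the 3 fault types match ✗
  M5: stuck-at-0, inverted output ✓; others ✗
  M6: stuck-at-0, inverted output ✓; others ✗
  M7: stuck-at-1, inverted output ✓; others ✗
  M8: none of the 3 fault types match ✗
  M9: none of the 3 fault types match ✗
  M10: stuck-at-1, inverted output ✓; others ✗
  M11: stuck-at-0, inverted output ✓; others ✗
Consistent faults: {M5 stuck-at-0, M5 inverted output, M6 stuck-at-0, M6 inverted output, M7 stuck-at-1, M7 inverted output, M10 stuck-at-1, M10 inverted output, M11 stuck-at-0, M11 inverted output} — 10 in all.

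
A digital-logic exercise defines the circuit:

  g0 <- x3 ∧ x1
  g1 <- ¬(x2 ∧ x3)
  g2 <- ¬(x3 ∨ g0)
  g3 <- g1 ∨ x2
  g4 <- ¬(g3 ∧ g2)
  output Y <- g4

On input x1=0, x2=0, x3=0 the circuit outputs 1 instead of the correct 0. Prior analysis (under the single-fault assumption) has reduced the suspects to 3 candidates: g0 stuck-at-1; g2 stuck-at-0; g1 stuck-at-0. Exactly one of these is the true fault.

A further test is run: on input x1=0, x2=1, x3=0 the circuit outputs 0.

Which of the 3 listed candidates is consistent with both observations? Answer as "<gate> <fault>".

g1 stuck-at-0

Evaluate each candidate on input x1=0, x2=1, x3=0:
  g0 stuck-at-1: g0=1 [stuck-at-1], g1=1, g2=0, g3=1, g4=1 → 1 — eliminated
  g2 stuck-at-0: g0=0, g1=1, g2=0 [stuck-at-0], g3=1, g4=1 → 1 — eliminated
  g1 stuck-at-0: g0=0, g1=0 [stuck-at-0], g2=1, g3=1, g4=0 → 0 — matches
Only g1 stuck-at-0 reproduces the observed 0.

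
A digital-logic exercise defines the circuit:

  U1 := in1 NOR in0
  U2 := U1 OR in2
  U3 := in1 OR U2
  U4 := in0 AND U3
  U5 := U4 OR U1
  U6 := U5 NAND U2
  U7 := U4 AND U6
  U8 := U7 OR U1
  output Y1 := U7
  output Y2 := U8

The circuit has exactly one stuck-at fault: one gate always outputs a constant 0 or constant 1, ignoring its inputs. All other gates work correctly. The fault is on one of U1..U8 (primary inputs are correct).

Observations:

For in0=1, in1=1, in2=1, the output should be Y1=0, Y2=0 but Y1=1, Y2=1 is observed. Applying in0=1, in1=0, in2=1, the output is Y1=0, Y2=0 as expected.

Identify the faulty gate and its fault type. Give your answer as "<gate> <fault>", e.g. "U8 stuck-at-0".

U2 stuck-at-0

Fault-free values for test 1 (in0=1, in1=1, in2=1): U1=0, U2=1, U3=1, U4=1, U5=1, U6=0, U7=0, U8=0, giving Y1=0, Y2=0. Observed Y1=1, Y2=1.
Test 1: faults giving observed Y1=1, Y2=1 are {U2 stuck-at-0, U5 stuck-at-0, U6 stuck-at-1, U7 stuck-at-1}.
Test 2 (in0=1, in1=0, in2=1): fault-free U1=0, U2=1, U3=1, U4=1, U5=1, U6=0, U7=0, U8=0 → Y1=0, Y2=0; observed Y1=0, Y2=0. Eliminates U5 stuck-at-0, U6 stuck-at-1, U7 stuck-at-1.
Only U2 stuck-at-0 is consistent with every test.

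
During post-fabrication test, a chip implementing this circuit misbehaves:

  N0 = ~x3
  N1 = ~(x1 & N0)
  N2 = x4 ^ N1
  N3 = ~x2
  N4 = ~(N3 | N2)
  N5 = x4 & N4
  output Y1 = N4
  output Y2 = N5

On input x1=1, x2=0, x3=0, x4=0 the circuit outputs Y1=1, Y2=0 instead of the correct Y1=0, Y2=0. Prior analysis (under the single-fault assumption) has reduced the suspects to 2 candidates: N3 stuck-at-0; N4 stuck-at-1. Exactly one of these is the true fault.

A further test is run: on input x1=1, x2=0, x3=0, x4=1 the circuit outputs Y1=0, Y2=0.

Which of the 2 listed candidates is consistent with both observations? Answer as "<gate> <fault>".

Evaluate each candidate on input x1=1, x2=0, x3=0, x4=1:
  N3 stuck-at-0: N0=1, N1=0, N2=1, N3=0 [stuck-at-0], N4=0, N5=0 → Y1=0, Y2=0 — matches
  N4 stuck-at-1: N0=1, N1=0, N2=1, N3=1, N4=1 [stuck-at-1], N5=1 → Y1=1, Y2=1 — eliminated
Only N3 stuck-at-0 reproduces the observed Y1=0, Y2=0.

N3 stuck-at-0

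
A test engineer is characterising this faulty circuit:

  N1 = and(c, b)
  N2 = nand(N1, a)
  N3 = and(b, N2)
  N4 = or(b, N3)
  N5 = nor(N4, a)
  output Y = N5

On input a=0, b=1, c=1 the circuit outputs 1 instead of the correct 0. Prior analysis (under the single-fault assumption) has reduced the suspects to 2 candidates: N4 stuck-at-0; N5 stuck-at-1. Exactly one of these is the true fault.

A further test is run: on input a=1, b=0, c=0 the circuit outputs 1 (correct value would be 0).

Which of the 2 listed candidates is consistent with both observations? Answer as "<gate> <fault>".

Evaluate each candidate on input a=1, b=0, c=0:
  N4 stuck-at-0: N1=0, N2=1, N3=0, N4=0 [stuck-at-0], N5=0 → 0 — eliminated
  N5 stuck-at-1: N1=0, N2=1, N3=0, N4=0, N5=1 [stuck-at-1] → 1 — matches
Only N5 stuck-at-1 reproduces the observed 1.

N5 stuck-at-1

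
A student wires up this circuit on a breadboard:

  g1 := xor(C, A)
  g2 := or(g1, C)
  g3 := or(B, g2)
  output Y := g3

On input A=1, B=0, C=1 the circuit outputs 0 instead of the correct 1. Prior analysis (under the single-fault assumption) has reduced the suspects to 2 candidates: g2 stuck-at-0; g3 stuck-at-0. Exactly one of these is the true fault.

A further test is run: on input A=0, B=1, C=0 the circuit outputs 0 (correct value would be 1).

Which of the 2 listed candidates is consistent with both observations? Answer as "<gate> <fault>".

g3 stuck-at-0

Evaluate each candidate on input A=0, B=1, C=0:
  g2 stuck-at-0: g1=0, g2=0 [stuck-at-0], g3=1 → 1 — eliminated
  g3 stuck-at-0: g1=0, g2=0, g3=0 [stuck-at-0] → 0 — matches
Only g3 stuck-at-0 reproduces the observed 0.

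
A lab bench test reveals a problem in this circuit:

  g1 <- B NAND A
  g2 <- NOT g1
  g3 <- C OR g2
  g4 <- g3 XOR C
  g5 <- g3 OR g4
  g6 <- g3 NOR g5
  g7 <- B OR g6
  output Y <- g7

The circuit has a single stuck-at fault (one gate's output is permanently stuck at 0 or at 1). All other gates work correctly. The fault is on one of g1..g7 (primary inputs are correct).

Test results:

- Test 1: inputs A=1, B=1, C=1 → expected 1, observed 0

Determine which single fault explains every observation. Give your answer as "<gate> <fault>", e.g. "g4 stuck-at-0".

g7 stuck-at-0

Fault-free values for test 1 (A=1, B=1, C=1): g1=0, g2=1, g3=1, g4=0, g5=1, g6=0, g7=1, giving Y=1. Observed 0.
Test 1: faults giving observed 0 are {g7 stuck-at-0}.
Only g7 stuck-at-0 is consistent with every test.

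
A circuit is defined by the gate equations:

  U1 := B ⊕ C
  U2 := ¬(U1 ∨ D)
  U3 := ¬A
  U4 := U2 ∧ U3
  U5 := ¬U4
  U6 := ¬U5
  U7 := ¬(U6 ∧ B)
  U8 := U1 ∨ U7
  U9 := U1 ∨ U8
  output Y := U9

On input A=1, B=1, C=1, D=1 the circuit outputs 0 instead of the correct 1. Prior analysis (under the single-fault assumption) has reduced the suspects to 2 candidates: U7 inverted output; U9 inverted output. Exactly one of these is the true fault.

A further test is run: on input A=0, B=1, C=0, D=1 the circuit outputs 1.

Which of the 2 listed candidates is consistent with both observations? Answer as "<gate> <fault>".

U7 inverted output

Evaluate each candidate on input A=0, B=1, C=0, D=1:
  U7 inverted output: U1=1, U2=0, U3=1, U4=0, U5=1, U6=0, U7=0 [inverted output], U8=1, U9=1 → 1 — matches
  U9 inverted output: U1=1, U2=0, U3=1, U4=0, U5=1, U6=0, U7=1, U8=1, U9=0 [inverted output] → 0 — eliminated
Only U7 inverted output reproduces the observed 1.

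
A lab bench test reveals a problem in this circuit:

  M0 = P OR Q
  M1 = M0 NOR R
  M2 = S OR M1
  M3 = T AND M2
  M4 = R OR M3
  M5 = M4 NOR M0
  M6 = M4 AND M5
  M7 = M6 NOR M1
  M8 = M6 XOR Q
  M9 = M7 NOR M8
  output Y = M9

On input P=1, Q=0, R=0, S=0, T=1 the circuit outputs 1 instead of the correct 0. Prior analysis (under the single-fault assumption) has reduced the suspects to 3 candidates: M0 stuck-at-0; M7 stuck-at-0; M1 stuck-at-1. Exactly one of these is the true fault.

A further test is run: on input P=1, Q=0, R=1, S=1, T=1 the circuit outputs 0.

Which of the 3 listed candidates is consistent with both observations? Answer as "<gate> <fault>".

M0 stuck-at-0

Evaluate each candidate on input P=1, Q=0, R=1, S=1, T=1:
  M0 stuck-at-0: M0=0 [stuck-at-0], M1=0, M2=1, M3=1, M4=1, M5=0, M6=0, M7=1, M8=0, M9=0 → 0 — matches
  M7 stuck-at-0: M0=1, M1=0, M2=1, M3=1, M4=1, M5=0, M6=0, M7=0 [stuck-at-0], M8=0, M9=1 → 1 — eliminated
  M1 stuck-at-1: M0=1, M1=1 [stuck-at-1], M2=1, M3=1, M4=1, M5=0, M6=0, M7=0, M8=0, M9=1 → 1 — eliminated
Only M0 stuck-at-0 reproduces the observed 0.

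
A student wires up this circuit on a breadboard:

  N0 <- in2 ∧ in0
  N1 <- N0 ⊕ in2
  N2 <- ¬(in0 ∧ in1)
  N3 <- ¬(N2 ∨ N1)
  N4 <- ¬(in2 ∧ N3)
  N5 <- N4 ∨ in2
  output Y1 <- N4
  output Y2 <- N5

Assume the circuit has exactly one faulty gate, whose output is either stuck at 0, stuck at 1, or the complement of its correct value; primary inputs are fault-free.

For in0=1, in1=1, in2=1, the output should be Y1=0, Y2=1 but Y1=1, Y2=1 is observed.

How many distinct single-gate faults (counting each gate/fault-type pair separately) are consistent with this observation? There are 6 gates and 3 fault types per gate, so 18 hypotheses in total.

10

Fault-free: N0=1, N1=0, N2=0, N3=1, N4=0, N5=1 → Y1=0, Y2=1. Observed Y1=1, Y2=1.
  N0: stuck-at-0, inverted output ✓; others ✗
  N1: stuck-at-1, inverted output ✓; others ✗
  N2: stuck-at-1, inverted output ✓; others ✗
  N3: stuck-at-0, inverted output ✓; others ✗
  N4: stuck-at-1, inverted output ✓; others ✗
  N5: none of the 3 fault types match ✗
Consistent faults: {N0 stuck-at-0, N0 inverted output, N1 stuck-at-1, N1 inverted output, N2 stuck-at-1, N2 inverted output, N3 stuck-at-0, N3 inverted output, N4 stuck-at-1, N4 inverted output} — 10 in all.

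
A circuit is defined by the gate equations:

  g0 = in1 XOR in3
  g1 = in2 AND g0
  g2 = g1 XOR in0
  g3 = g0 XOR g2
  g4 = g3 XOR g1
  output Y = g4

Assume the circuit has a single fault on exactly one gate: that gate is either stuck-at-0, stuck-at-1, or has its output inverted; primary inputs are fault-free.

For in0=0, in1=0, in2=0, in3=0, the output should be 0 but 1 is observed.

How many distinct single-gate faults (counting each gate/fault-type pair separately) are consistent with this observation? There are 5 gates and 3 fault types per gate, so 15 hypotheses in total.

8

Fault-free: g0=0, g1=0, g2=0, g3=0, g4=0 → 0. Observed 1.
  g0: stuck-at-1, inverted output ✓; others ✗
  g1: none of the 3 fault types match ✗
  g2: stuck-at-1, inverted output ✓; others ✗
  g3: stuck-at-1, inverted output ✓; others ✗
  g4: stuck-at-1, inverted output ✓; others ✗
Consistent faults: {g0 stuck-at-1, g0 inverted output, g2 stuck-at-1, g2 inverted output, g3 stuck-at-1, g3 inverted output, g4 stuck-at-1, g4 inverted output} — 8 in all.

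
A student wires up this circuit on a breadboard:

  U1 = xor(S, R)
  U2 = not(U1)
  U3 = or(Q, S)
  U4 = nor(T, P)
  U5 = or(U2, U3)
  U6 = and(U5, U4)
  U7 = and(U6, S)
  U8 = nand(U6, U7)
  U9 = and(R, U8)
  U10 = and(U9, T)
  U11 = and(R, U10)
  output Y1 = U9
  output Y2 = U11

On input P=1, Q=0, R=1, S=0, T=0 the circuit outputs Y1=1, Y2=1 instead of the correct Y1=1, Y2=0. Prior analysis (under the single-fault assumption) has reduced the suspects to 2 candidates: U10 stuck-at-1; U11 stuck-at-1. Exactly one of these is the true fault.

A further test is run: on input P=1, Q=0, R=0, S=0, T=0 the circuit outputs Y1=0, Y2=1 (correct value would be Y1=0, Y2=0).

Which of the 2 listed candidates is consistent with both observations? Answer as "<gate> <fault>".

U11 stuck-at-1

Evaluate each candidate on input P=1, Q=0, R=0, S=0, T=0:
  U10 stuck-at-1: U1=0, U2=1, U3=0, U4=0, U5=1, U6=0, U7=0, U8=1, U9=0, U10=1 [stuck-at-1], U11=0 → Y1=0, Y2=0 — eliminated
  U11 stuck-at-1: U1=0, U2=1, U3=0, U4=0, U5=1, U6=0, U7=0, U8=1, U9=0, U10=0, U11=1 [stuck-at-1] → Y1=0, Y2=1 — matches
Only U11 stuck-at-1 reproduces the observed Y1=0, Y2=1.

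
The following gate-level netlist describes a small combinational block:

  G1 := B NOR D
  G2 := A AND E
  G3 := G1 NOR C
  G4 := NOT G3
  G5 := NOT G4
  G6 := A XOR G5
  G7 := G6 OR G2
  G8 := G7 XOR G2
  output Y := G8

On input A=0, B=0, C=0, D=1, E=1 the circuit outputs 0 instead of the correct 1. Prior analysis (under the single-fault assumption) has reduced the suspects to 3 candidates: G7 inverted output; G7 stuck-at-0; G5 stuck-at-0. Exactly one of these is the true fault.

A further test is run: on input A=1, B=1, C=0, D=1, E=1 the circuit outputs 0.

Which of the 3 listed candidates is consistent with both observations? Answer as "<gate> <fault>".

G5 stuck-at-0

Evaluate each candidate on input A=1, B=1, C=0, D=1, E=1:
  G7 inverted output: G1=0, G2=1, G3=1, G4=0, G5=1, G6=0, G7=0 [inverted output], G8=1 → 1 — eliminated
  G7 stuck-at-0: G1=0, G2=1, G3=1, G4=0, G5=1, G6=0, G7=0 [stuck-at-0], G8=1 → 1 — eliminated
  G5 stuck-at-0: G1=0, G2=1, G3=1, G4=0, G5=0 [stuck-at-0], G6=1, G7=1, G8=0 → 0 — matches
Only G5 stuck-at-0 reproduces the observed 0.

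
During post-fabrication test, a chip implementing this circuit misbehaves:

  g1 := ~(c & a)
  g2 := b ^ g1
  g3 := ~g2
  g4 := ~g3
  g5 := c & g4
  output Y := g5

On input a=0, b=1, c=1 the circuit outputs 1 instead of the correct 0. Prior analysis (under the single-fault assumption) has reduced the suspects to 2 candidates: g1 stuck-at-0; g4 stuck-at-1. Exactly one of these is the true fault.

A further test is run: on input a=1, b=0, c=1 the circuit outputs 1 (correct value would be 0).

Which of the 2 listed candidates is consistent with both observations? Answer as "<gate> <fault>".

g4 stuck-at-1

Evaluate each candidate on input a=1, b=0, c=1:
  g1 stuck-at-0: g1=0 [stuck-at-0], g2=0, g3=1, g4=0, g5=0 → 0 — eliminated
  g4 stuck-at-1: g1=0, g2=0, g3=1, g4=1 [stuck-at-1], g5=1 → 1 — matches
Only g4 stuck-at-1 reproduces the observed 1.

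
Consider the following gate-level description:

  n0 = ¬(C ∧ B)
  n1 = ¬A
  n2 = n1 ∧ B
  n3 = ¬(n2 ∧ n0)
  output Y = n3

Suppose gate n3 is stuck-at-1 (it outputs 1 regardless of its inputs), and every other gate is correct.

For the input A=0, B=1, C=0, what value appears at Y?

Propagate with n3 forced: n0=1, n1=1, n2=1, n3=1 [stuck-at-1].
So Y = 1. (Without the fault it would be 0.)

1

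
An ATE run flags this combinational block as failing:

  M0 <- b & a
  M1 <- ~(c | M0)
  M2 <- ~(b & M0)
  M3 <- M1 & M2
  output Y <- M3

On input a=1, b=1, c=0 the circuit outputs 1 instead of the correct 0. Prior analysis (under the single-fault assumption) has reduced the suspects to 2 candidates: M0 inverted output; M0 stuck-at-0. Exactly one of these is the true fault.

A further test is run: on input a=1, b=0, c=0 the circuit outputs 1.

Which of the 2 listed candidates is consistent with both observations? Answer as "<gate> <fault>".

Evaluate each candidate on input a=1, b=0, c=0:
  M0 inverted output: M0=1 [inverted output], M1=0, M2=1, M3=0 → 0 — eliminated
  M0 stuck-at-0: M0=0 [stuck-at-0], M1=1, M2=1, M3=1 → 1 — matches
Only M0 stuck-at-0 reproduces the observed 1.

M0 stuck-at-0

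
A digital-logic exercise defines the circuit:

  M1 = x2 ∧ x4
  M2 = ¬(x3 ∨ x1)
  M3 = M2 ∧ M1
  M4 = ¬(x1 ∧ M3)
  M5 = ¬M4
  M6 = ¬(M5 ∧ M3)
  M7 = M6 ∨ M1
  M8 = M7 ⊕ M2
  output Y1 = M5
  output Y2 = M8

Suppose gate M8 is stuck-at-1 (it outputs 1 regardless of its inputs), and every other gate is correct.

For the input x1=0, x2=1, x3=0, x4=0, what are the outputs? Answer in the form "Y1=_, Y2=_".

Y1=0, Y2=1

Propagate with M8 forced: M1=0, M2=1, M3=0, M4=1, M5=0, M6=1, M7=1, M8=1 [stuck-at-1].
So the outputs are Y1=0, Y2=1. (Without the fault they would be Y1=0, Y2=0.)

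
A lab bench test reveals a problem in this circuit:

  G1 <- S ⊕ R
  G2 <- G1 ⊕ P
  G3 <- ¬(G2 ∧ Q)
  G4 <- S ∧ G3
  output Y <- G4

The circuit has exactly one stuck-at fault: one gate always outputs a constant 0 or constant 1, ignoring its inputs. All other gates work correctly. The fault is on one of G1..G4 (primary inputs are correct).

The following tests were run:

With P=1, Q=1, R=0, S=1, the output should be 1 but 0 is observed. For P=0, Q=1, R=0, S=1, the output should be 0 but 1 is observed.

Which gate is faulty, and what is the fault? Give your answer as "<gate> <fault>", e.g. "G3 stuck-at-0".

Fault-free values for test 1 (P=1, Q=1, R=0, S=1): G1=1, G2=0, G3=1, G4=1, giving Y=1. Observed 0.
Test 1: faults giving observed 0 are {G1 stuck-at-0, G2 stuck-at-1, G3 stuck-at-0, G4 stuck-at-0}.
Test 2 (P=0, Q=1, R=0, S=1): fault-free G1=1, G2=1, G3=0, G4=0 → 0; observed 1. Eliminates G2 stuck-at-1, G3 stuck-at-0, G4 stuck-at-0.
Only G1 stuck-at-0 is consistent with every test.

G1 stuck-at-0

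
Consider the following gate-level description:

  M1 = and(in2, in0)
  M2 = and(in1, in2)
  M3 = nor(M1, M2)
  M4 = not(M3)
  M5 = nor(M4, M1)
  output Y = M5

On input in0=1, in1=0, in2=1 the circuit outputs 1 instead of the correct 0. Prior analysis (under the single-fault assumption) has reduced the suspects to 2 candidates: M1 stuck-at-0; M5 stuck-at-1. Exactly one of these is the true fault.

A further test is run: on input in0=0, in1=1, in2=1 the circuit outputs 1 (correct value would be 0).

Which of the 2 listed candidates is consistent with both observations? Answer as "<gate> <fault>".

M5 stuck-at-1

Evaluate each candidate on input in0=0, in1=1, in2=1:
  M1 stuck-at-0: M1=0 [stuck-at-0], M2=1, M3=0, M4=1, M5=0 → 0 — eliminated
  M5 stuck-at-1: M1=0, M2=1, M3=0, M4=1, M5=1 [stuck-at-1] → 1 — matches
Only M5 stuck-at-1 reproduces the observed 1.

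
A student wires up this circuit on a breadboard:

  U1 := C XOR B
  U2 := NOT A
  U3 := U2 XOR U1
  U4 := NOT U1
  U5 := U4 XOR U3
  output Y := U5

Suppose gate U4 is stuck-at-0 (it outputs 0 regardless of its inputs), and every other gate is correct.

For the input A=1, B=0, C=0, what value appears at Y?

0

Propagate with U4 forced: U1=0, U2=0, U3=0, U4=0 [stuck-at-0], U5=0.
So Y = 0. (Without the fault it would be 1.)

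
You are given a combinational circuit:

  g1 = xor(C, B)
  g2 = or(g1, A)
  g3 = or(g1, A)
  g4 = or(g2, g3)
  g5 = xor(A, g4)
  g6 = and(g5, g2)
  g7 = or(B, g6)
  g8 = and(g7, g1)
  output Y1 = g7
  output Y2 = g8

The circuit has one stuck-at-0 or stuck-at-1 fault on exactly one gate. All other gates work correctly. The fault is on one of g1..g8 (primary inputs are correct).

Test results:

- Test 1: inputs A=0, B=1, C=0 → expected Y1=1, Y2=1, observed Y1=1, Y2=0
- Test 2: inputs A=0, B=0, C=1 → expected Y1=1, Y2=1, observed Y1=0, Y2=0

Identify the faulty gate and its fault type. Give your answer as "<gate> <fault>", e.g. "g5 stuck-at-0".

Fault-free values for test 1 (A=0, B=1, C=0): g1=1, g2=1, g3=1, g4=1, g5=1, g6=1, g7=1, g8=1, giving Y1=1, Y2=1. Observed Y1=1, Y2=0.
Test 1: faults giving observed Y1=1, Y2=0 are {g1 stuck-at-0, g8 stuck-at-0}.
Test 2 (A=0, B=0, C=1): fault-free g1=1, g2=1, g3=1, g4=1, g5=1, g6=1, g7=1, g8=1 → Y1=1, Y2=1; observed Y1=0, Y2=0. Eliminates g8 stuck-at-0.
Only g1 stuck-at-0 is consistent with every test.

g1 stuck-at-0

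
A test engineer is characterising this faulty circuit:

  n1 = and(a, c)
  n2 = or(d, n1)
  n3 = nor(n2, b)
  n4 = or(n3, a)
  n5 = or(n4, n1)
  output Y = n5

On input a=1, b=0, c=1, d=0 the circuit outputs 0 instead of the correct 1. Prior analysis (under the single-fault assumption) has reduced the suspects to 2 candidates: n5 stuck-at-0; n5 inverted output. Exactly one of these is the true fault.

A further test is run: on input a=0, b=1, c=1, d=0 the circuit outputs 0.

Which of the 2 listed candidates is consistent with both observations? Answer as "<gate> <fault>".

Evaluate each candidate on input a=0, b=1, c=1, d=0:
  n5 stuck-at-0: n1=0, n2=0, n3=0, n4=0, n5=0 [stuck-at-0] → 0 — matches
  n5 inverted output: n1=0, n2=0, n3=0, n4=0, n5=1 [inverted output] → 1 — eliminated
Only n5 stuck-at-0 reproduces the observed 0.

n5 stuck-at-0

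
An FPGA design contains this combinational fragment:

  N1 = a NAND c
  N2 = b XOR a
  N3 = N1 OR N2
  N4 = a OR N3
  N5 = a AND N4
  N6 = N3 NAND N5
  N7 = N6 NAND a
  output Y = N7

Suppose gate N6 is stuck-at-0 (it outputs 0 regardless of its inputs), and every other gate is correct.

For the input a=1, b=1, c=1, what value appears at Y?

1

Propagate with N6 forced: N1=0, N2=0, N3=0, N4=1, N5=1, N6=0 [stuck-at-0], N7=1.
So Y = 1. (Without the fault it would be 0.)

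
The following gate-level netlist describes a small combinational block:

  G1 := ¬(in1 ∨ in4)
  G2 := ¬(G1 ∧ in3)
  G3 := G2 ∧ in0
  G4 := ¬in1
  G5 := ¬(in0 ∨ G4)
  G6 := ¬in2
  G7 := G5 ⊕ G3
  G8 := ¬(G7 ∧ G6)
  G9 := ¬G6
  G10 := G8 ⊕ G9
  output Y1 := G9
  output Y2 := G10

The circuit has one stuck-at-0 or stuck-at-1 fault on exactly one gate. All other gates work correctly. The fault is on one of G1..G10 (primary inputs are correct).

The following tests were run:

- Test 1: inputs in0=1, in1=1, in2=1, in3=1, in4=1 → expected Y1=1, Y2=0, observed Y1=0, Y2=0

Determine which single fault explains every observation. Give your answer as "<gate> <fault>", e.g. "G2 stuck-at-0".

Fault-free values for test 1 (in0=1, in1=1, in2=1, in3=1, in4=1): G1=0, G2=1, G3=1, G4=0, G5=0, G6=0, G7=1, G8=1, G9=1, G10=0, giving Y1=1, Y2=0. Observed Y1=0, Y2=0.
Test 1: faults giving observed Y1=0, Y2=0 are {G6 stuck-at-1}.
Only G6 stuck-at-1 is consistent with every test.

G6 stuck-at-1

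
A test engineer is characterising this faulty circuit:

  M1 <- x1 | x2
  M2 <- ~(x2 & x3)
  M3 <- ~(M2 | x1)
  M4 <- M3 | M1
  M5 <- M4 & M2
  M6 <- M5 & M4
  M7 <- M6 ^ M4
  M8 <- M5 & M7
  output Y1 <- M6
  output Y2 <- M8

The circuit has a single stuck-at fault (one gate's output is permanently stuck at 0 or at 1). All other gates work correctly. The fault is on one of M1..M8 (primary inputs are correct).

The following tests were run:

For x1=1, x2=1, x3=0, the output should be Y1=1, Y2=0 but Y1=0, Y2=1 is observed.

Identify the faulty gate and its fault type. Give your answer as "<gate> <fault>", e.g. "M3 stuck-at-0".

Fault-free values for test 1 (x1=1, x2=1, x3=0): M1=1, M2=1, M3=0, M4=1, M5=1, M6=1, M7=0, M8=0, giving Y1=1, Y2=0. Observed Y1=0, Y2=1.
Test 1: faults giving observed Y1=0, Y2=1 are {M6 stuck-at-0}.
Only M6 stuck-at-0 is consistent with every test.

M6 stuck-at-0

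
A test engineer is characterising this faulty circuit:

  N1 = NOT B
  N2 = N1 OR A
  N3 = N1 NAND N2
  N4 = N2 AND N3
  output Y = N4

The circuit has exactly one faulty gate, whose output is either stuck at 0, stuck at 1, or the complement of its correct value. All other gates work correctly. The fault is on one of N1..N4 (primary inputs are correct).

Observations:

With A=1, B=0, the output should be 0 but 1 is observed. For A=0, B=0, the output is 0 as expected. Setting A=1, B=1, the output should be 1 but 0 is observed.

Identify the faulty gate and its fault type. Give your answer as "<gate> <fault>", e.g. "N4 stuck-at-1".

Fault-free values for test 1 (A=1, B=0): N1=1, N2=1, N3=0, N4=0, giving Y=0. Observed 1.
Test 1: faults giving observed 1 are {N1 stuck-at-0, N1 inverted output, N3 stuck-at-1, N3 inverted output, N4 stuck-at-1, N4 inverted output}.
Test 2 (A=0, B=0): fault-free N1=1, N2=1, N3=0, N4=0 → 0; observed 0. Eliminates N3 stuck-at-1, N3 inverted output, N4 stuck-at-1, N4 inverted output.
Test 3 (A=1, B=1): fault-free N1=0, N2=1, N3=1, N4=1 → 1; observed 0. Eliminates N1 stuck-at-0.
Only N1 inverted output is consistent with every test.

N1 inverted output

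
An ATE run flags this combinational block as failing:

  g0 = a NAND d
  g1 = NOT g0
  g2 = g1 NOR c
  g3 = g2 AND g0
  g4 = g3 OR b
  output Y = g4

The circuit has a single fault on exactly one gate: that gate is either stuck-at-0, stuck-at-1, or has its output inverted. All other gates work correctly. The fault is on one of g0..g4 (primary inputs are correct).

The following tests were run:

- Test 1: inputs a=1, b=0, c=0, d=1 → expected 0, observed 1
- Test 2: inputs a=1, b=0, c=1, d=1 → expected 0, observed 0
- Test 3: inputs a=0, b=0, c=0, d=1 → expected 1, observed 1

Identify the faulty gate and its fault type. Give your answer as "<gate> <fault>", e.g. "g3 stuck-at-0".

Fault-free values for test 1 (a=1, b=0, c=0, d=1): g0=0, g1=1, g2=0, g3=0, g4=0, giving Y=0. Observed 1.
Test 1: faults giving observed 1 are {g0 stuck-at-1, g0 inverted output, g3 stuck-at-1, g3 inverted output, g4 stuck-at-1, g4 inverted output}.
Test 2 (a=1, b=0, c=1, d=1): fault-free g0=0, g1=1, g2=0, g3=0, g4=0 → 0; observed 0. Eliminates g3 stuck-at-1, g3 inverted output, g4 stuck-at-1, g4 inverted output.
Test 3 (a=0, b=0, c=0, d=1): fault-free g0=1, g1=0, g2=1, g3=1, g4=1 → 1; observed 1. Eliminates g0 inverted output.
Only g0 stuck-at-1 is consistent with every test.

g0 stuck-at-1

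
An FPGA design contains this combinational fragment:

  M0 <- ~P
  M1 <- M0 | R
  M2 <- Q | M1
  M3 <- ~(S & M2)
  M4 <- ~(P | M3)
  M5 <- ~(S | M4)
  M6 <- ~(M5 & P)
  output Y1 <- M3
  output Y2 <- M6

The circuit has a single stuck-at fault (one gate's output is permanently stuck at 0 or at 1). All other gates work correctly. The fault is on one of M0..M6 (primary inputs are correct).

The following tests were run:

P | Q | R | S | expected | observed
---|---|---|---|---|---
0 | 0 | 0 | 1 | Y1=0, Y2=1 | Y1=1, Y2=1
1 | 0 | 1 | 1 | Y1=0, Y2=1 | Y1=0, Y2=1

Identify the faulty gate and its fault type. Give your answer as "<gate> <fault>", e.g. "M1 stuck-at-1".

Fault-free values for test 1 (P=0, Q=0, R=0, S=1): M0=1, M1=1, M2=1, M3=0, M4=1, M5=0, M6=1, giving Y1=0, Y2=1. Observed Y1=1, Y2=1.
Test 1: faults giving observed Y1=1, Y2=1 are {M0 stuck-at-0, M1 stuck-at-0, M2 stuck-at-0, M3 stuck-at-1}.
Test 2 (P=1, Q=0, R=1, S=1): fault-free M0=0, M1=1, M2=1, M3=0, M4=0, M5=0, M6=1 → Y1=0, Y2=1; observed Y1=0, Y2=1. Eliminates M1 stuck-at-0, M2 stuck-at-0, M3 stuck-at-1.
Only M0 stuck-at-0 is consistent with every test.

M0 stuck-at-0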